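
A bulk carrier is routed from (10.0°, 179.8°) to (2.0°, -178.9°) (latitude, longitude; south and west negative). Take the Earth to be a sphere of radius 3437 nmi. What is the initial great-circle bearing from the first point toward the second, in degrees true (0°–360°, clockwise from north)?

N = sin Δλ·cos φ₂ = +0.0227;  D = cos φ₁ sin φ₂ − sin φ₁ cos φ₂ cos Δλ = -0.1391
initial course = atan2(N, D) = 170.74°

170.7°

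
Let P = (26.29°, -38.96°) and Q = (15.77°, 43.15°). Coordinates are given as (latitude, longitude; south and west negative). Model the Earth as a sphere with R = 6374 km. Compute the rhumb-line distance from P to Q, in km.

8591 km

Δψ = ln[tan(π/4+φ₂/2)/tan(π/4+φ₁/2)] = -0.1971;  Δφ = -0.1836 rad,  Δλ = +1.4331 rad
q = Δφ/Δψ = 0.9317
d = R·√(Δφ² + q²Δλ²) = 6374·1.34776 = 8591 km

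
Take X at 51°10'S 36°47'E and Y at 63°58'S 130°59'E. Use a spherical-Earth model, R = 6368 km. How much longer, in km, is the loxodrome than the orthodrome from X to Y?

Great circle: cos σ = sin φ₁ sin φ₂ + cos φ₁ cos φ₂ cos Δλ,  σ = 0.8233 rad → d_gc = 5243.0 km
Rhumb line: Δψ = -0.4218, q = Δφ/Δψ = 0.5296, d_rh = R√(Δφ²+q²Δλ²) = 5724.4 km
Excess = 5724.4 − 5243.0 = 481.4 ≈ 481 km

481 km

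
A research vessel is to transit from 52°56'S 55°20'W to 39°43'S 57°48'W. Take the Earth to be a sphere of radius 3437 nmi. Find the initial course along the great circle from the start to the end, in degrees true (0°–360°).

351.7°

θ = atan2( sin Δλ·cos φ₂ ,  cos φ₁ sin φ₂ − sin φ₁ cos φ₂ cos Δλ )
  = atan2(-0.0331, +0.2281) = 351.74°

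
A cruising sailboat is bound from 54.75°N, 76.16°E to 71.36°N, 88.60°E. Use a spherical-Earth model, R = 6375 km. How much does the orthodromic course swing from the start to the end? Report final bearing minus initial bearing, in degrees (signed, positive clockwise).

Initial bearing θ₁ = atan2(sin Δλ cos φ₂, cos φ₁ sin φ₂ − sin φ₁ cos φ₂ cos Δλ) = 13.27°
Final bearing θ₂ = (initial bearing from the destination back to the start) + 180° = 24.48°
Δθ = θ₂ − θ₁ = +11.2°

+11.2°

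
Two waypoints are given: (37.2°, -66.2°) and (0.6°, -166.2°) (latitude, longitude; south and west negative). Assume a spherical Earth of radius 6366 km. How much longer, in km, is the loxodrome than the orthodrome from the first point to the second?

Great circle: cos σ = sin φ₁ sin φ₂ + cos φ₁ cos φ₂ cos Δλ,  σ = 1.7032 rad → d_gc = 10842.3 km
Rhumb line: Δψ = -0.6899, q = Δφ/Δψ = 0.9259, d_rh = R√(Δφ²+q²Δλ²) = 11062.3 km
Excess = 11062.3 − 10842.3 = 220.0 ≈ 220 km

220 km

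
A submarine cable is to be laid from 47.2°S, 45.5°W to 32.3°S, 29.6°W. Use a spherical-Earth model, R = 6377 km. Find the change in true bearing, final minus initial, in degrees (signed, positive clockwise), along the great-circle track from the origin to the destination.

-10.3°

Initial bearing θ₁ = atan2(sin Δλ cos φ₂, cos φ₁ sin φ₂ − sin φ₁ cos φ₂ cos Δλ) = 44.77°
Final bearing θ₂ = (initial bearing from the destination back to the start) + 180° = 34.48°
Δθ = θ₂ − θ₁ = -10.3°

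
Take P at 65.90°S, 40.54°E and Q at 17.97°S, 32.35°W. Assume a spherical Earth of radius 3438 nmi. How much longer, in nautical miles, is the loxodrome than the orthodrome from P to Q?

145 nmi

Great circle: cos σ = sin φ₁ sin φ₂ + cos φ₁ cos φ₂ cos Δλ,  σ = 1.1637 rad → d_gc = 4001.0 nmi
Rhumb line: Δψ = +1.2254, q = Δφ/Δψ = 0.6827, d_rh = R√(Δφ²+q²Δλ²) = 4145.7 nmi
Excess = 4145.7 − 4001.0 = 144.7 ≈ 145 nmi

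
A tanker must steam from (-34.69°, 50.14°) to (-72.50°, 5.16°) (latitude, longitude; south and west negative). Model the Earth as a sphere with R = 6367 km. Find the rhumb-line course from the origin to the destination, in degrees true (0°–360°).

Meridional parts: M(φ₁)=-0.6462, M(φ₂)=-1.8714 → ΔM = -1.2251;  Δλ = -0.7850 rad
tan C = Δλ / ΔM = +0.6408 → C = 212.65°

212.7°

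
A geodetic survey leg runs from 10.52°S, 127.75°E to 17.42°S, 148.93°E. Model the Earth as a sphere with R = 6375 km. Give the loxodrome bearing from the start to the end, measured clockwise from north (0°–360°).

108.6°

Meridional parts: M(φ₁)=-0.1846, M(φ₂)=-0.3088 → ΔM = -0.1242;  Δλ = +0.3697 rad
tan C = Δλ / ΔM = -2.9768 → C = 108.57°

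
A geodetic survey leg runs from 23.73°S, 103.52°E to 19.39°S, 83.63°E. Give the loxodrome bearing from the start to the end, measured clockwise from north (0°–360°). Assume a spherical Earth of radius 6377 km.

Δψ = ln[tan(π/4+φ₂/2)/tan(π/4+φ₁/2)] = +0.0815
Δλ = -0.3471 rad (taken the short way round)
course = atan2(Δλ, Δψ) = 283.21°

283.2°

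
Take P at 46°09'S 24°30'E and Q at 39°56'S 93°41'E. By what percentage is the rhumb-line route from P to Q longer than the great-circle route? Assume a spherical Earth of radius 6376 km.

Great circle: σ = 0.8610 rad → d_gc = Rσ = 5489.7 km
Rhumb: Δφ = +0.1085, Δλ = +1.2075, Δψ = +0.1487, q = Δφ/Δψ = 0.7299 → d_rh = R√(Δφ²+q²Δλ²) = 5661.6 km
Excess = (5661.6 − 5489.7) / 5489.7 = 171.9 / 5489.7 = 3.13% ≈ 3.1%

3.1%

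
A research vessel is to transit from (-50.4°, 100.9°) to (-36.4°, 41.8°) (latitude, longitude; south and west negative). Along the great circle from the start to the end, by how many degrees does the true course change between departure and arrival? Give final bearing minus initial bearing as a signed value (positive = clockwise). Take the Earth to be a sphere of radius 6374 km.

+42.9°

Initial bearing θ₁ = atan2(sin Δλ cos φ₂, cos φ₁ sin φ₂ − sin φ₁ cos φ₂ cos Δλ) = 265.05°
Final bearing θ₂ = (initial bearing from the destination back to the start) + 180° = 307.91°
Δθ = θ₂ − θ₁ = +42.9°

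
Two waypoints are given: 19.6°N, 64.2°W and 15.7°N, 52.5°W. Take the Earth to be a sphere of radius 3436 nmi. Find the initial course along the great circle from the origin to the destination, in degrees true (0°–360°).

107.4°

N = sin Δλ·cos φ₂ = +0.1952;  D = cos φ₁ sin φ₂ − sin φ₁ cos φ₂ cos Δλ = -0.0613
initial course = atan2(N, D) = 107.43°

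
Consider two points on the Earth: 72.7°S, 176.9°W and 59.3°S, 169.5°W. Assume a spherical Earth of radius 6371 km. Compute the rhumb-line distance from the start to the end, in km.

Rhumb course C = atan2(Δλ, Δψ) with Δψ = ln[tan(π/4+φ₂/2)/tan(π/4+φ₁/2)] = +0.5903, Δλ = +0.1292 → C = 12.34°
d = R·|Δφ| / |cos C| = 6371·0.23387 / 0.97689 = 1525 km

1525 km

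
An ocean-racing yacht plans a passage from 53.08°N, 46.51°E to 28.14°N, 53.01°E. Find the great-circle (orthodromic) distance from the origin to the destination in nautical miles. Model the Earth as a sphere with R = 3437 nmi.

1524 nmi

Haversine: a = sin²(Δφ/2)+cos φ₁ cos φ₂ sin²(Δλ/2) = 0.04833;  σ = 2·atan2(√a,√(1−a))
σ = 25.399° → d = Rσ = 3437·0.44329 = 1524 nmi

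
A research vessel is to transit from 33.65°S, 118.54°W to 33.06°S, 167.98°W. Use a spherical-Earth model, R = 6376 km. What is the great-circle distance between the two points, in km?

cos σ = sin φ₁ sin φ₂ + cos φ₁ cos φ₂ cos Δλ
      = sin(-33.65°)sin(-33.06°) + cos(-33.65°)cos(-33.06°)cos(-49.44°) = 0.7559
σ = 40.893° → d = Rσ = 6376·0.71372 = 4551 km

4551 km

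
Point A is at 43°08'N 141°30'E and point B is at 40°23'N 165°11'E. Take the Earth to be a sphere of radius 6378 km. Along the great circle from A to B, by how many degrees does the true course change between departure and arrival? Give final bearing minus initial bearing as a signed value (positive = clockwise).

Initial bearing θ₁ = atan2(sin Δλ cos φ₂, cos φ₁ sin φ₂ − sin φ₁ cos φ₂ cos Δλ) = 90.77°
Final bearing θ₂ = (initial bearing from the destination back to the start) + 180° = 106.67°
Δθ = θ₂ − θ₁ = +15.9°

+15.9°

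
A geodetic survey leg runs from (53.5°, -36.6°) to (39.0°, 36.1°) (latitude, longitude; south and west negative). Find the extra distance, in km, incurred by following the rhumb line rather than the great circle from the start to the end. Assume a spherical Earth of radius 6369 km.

217 km

Great circle: cos σ = sin φ₁ sin φ₂ + cos φ₁ cos φ₂ cos Δλ,  σ = 0.8719 rad → d_gc = 5553.3 km
Rhumb line: Δψ = -0.3691, q = Δφ/Δψ = 0.6856, d_rh = R√(Δφ²+q²Δλ²) = 5770.2 km
Excess = 5770.2 − 5553.3 = 216.9 ≈ 217 km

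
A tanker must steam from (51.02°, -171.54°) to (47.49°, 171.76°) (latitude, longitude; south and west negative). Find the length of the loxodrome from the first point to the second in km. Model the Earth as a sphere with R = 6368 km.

1273 km

Rhumb course C = atan2(Δλ, Δψ) with Δψ = ln[tan(π/4+φ₂/2)/tan(π/4+φ₁/2)] = -0.0944, Δλ = -0.2915 → C = 252.05°
d = R·|Δφ| / |cos C| = 6368·0.06161 / 0.30826 = 1273 km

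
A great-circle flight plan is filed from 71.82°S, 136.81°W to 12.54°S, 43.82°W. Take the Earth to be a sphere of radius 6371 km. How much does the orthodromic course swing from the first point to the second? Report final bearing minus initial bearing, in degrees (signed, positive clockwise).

-78.3°

Initial bearing θ₁ = atan2(sin Δλ cos φ₂, cos φ₁ sin φ₂ − sin φ₁ cos φ₂ cos Δλ) = 96.79°
Final bearing θ₂ = (initial bearing from the destination back to the start) + 180° = 18.50°
Δθ = θ₂ − θ₁ = -78.3°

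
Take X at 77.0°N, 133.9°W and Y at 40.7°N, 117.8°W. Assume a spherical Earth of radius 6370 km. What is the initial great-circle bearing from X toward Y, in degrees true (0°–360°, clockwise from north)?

159.5°

θ = atan2( sin Δλ·cos φ₂ ,  cos φ₁ sin φ₂ − sin φ₁ cos φ₂ cos Δλ )
  = atan2(+0.2102, -0.5630) = 159.52°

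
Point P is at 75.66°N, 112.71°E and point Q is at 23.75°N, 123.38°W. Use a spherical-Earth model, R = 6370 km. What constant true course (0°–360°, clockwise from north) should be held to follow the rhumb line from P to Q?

127.3°

Δψ = ln[tan(π/4+φ₂/2)/tan(π/4+φ₁/2)] = -1.6462
Δλ = +2.1626 rad (taken the short way round)
course = atan2(Δλ, Δψ) = 127.28°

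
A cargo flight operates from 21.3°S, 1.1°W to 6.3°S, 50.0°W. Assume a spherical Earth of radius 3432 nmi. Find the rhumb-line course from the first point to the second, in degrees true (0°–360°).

Meridional parts: M(φ₁)=-0.3806, M(φ₂)=-0.1102 → ΔM = +0.2704;  Δλ = -0.8535 rad
tan C = Δλ / ΔM = -3.1557 → C = 287.58°

287.6°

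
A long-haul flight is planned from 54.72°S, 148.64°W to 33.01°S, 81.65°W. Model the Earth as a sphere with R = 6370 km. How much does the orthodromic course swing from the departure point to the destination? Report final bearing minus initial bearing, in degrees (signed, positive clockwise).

Initial bearing θ₁ = atan2(sin Δλ cos φ₂, cos φ₁ sin φ₂ − sin φ₁ cos φ₂ cos Δλ) = 93.49°
Final bearing θ₂ = (initial bearing from the destination back to the start) + 180° = 43.43°
Δθ = θ₂ − θ₁ = -50.1°

-50.1°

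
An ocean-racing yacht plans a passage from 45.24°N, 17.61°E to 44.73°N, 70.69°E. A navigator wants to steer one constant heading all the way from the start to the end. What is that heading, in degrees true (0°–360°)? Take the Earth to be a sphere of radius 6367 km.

90.8°

Δψ = ln[tan(π/4+φ₂/2)/tan(π/4+φ₁/2)] = -0.0126
Δλ = +0.9264 rad (taken the short way round)
course = atan2(Δλ, Δψ) = 90.78°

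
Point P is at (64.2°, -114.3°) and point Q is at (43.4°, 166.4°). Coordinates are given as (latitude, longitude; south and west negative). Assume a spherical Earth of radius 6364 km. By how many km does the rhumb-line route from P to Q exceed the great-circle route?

Great circle: cos σ = sin φ₁ sin φ₂ + cos φ₁ cos φ₂ cos Δλ,  σ = 0.8267 rad → d_gc = 5261.1 km
Rhumb line: Δψ = -0.6315, q = Δφ/Δψ = 0.5749, d_rh = R√(Δφ²+q²Δλ²) = 5565.8 km
Excess = 5565.8 − 5261.1 = 304.7 ≈ 305 km

305 km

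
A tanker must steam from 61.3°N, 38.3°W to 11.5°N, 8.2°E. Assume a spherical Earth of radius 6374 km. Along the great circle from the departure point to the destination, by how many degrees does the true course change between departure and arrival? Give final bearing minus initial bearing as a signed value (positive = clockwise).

+31.4°

Initial bearing θ₁ = atan2(sin Δλ cos φ₂, cos φ₁ sin φ₂ − sin φ₁ cos φ₂ cos Δλ) = 124.90°
Final bearing θ₂ = (initial bearing from the destination back to the start) + 180° = 156.30°
Δθ = θ₂ − θ₁ = +31.4°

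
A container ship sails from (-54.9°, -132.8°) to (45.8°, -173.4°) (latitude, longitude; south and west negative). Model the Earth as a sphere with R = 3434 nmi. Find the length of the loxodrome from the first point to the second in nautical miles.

Δψ = ln[tan(π/4+φ₂/2)/tan(π/4+φ₁/2)] = +2.0525;  Δφ = +1.7575 rad,  Δλ = -0.7086 rad
q = Δφ/Δψ = 0.8563
d = R·√(Δφ² + q²Δλ²) = 3434·1.85934 = 6385 nmi

6385 nmi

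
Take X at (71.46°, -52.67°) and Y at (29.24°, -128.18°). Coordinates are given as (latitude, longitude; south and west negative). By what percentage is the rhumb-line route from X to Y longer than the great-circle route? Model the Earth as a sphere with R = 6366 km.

Great circle: σ = 1.0092 rad → d_gc = Rσ = 6424.6 km
Rhumb: Δφ = -0.7369, Δλ = -1.3179, Δψ = -1.2786, q = Δφ/Δψ = 0.5763 → d_rh = R√(Δφ²+q²Δλ²) = 6736.7 km
Excess = (6736.7 − 6424.6) / 6424.6 = 312.1 / 6424.6 = 4.86% ≈ 4.9%

4.9%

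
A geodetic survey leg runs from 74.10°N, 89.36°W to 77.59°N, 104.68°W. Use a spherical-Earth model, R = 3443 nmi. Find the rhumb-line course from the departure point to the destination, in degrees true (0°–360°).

313.1°

Meridional parts: M(φ₁)=+1.9686, M(φ₂)=+2.2190 → ΔM = +0.2503;  Δλ = -0.2674 rad
tan C = Δλ / ΔM = -1.0681 → C = 313.11°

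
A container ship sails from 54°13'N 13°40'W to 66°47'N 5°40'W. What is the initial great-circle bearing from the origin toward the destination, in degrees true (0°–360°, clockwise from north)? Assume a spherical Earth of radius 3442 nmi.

14.0°

θ = atan2( sin Δλ·cos φ₂ ,  cos φ₁ sin φ₂ − sin φ₁ cos φ₂ cos Δλ )
  = atan2(+0.0549, +0.2207) = 13.96°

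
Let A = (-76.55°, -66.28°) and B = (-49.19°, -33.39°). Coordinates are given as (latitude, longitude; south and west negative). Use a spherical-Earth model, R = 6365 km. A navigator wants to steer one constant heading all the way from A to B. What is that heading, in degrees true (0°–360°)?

Meridional parts: M(φ₁)=-2.1378, M(φ₂)=-0.9889 → ΔM = +1.1489;  Δλ = +0.5740 rad
tan C = Δλ / ΔM = +0.4996 → C = 26.55°

26.5°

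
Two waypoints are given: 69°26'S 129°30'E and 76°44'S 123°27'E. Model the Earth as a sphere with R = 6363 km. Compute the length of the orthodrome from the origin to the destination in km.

833 km

Haversine: a = sin²(Δφ/2)+cos φ₁ cos φ₂ sin²(Δλ/2) = 0.00428;  σ = 2·atan2(√a,√(1−a))
σ = 7.500° → d = Rσ = 6363·0.13090 = 833 km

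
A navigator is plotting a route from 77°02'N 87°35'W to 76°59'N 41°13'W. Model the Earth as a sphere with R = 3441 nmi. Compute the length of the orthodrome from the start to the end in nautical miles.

610 nmi

cos σ = sin φ₁ sin φ₂ + cos φ₁ cos φ₂ cos Δλ
      = sin(77.03°)sin(76.98°) + cos(77.03°)cos(76.98°)cos(46.37°) = 0.9843
σ = 10.155° → d = Rσ = 3441·0.17724 = 610 nmi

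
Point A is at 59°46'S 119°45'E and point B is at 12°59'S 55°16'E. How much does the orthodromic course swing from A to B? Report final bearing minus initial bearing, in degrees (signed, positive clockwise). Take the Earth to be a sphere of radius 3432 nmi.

+44.3°

Initial bearing θ₁ = atan2(sin Δλ cos φ₂, cos φ₁ sin φ₂ − sin φ₁ cos φ₂ cos Δλ) = 285.84°
Final bearing θ₂ = (initial bearing from the destination back to the start) + 180° = 330.19°
Δθ = θ₂ − θ₁ = +44.3°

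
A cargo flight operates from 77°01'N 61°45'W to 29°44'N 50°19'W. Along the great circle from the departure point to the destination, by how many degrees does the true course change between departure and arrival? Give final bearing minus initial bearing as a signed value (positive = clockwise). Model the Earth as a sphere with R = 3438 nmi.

+10.0°

At departure: θ₁ = atan2(sin Δλ cos φ₂, cos φ₁ sin φ₂ − sin φ₁ cos φ₂ cos Δλ) = 166.52°
At arrival: θ₂ = atan2(sin Δλ cos φ₁, −cos φ₂ sin φ₁ + sin φ₂ cos φ₁ cos Δλ) = 176.54°
Δθ = θ₂ − θ₁ = +10.0°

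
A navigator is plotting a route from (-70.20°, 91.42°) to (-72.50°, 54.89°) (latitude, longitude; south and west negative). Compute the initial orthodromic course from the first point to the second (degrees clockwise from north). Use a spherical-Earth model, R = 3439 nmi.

241.9°

N = sin Δλ·cos φ₂ = -0.1790;  D = cos φ₁ sin φ₂ − sin φ₁ cos φ₂ cos Δλ = -0.0957
initial course = atan2(N, D) = 241.86°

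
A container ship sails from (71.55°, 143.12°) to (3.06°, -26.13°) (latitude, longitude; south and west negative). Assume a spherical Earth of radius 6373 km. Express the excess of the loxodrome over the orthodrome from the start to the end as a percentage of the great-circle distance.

Great circle: σ = 1.8337 rad → d_gc = Rσ = 11685.9 km
Rhumb: Δφ = -1.1954, Δλ = -2.9540, Δψ = -1.7642, q = Δφ/Δψ = 0.6776 → d_rh = R√(Δφ²+q²Δλ²) = 14857.6 km
Excess = (14857.6 − 11685.9) / 11685.9 = 3171.7 / 11685.9 = 27.14% ≈ 27.1%

27.1%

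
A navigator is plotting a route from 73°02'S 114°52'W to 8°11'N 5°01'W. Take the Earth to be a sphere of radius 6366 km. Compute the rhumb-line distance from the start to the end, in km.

Δψ = ln[tan(π/4+φ₂/2)/tan(π/4+φ₁/2)] = +2.0461;  Δφ = +1.4175 rad,  Δλ = +1.9172 rad
q = Δφ/Δψ = 0.6928
d = R·√(Δφ² + q²Δλ²) = 6366·1.94255 = 12366 km

12366 km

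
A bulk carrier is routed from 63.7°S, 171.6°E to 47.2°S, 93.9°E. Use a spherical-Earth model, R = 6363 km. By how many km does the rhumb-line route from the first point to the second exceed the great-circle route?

Great circle: cos σ = sin φ₁ sin φ₂ + cos φ₁ cos φ₂ cos Δλ,  σ = 0.7642 rad → d_gc = 4862.8 km
Rhumb line: Δψ = +0.5173, q = Δφ/Δψ = 0.5567, d_rh = R√(Δφ²+q²Δλ²) = 5141.6 km
Excess = 5141.6 − 4862.8 = 278.8 ≈ 279 km

279 km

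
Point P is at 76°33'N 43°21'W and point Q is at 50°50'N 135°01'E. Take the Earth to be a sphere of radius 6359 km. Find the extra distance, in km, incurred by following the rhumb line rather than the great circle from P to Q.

2698 km

Great circle: cos σ = sin φ₁ sin φ₂ + cos φ₁ cos φ₂ cos Δλ,  σ = 0.9183 rad → d_gc = 5839.2 km
Rhumb line: Δψ = -1.1043, q = Δφ/Δψ = 0.4065, d_rh = R√(Δφ²+q²Δλ²) = 8537.5 km
Excess = 8537.5 − 5839.2 = 2698.3 ≈ 2698 km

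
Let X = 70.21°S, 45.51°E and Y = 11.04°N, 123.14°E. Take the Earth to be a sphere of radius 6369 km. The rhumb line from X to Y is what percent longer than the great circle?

Great circle: σ = 1.6800 rad → d_gc = Rσ = 10700.0 km
Rhumb: Δφ = +1.4181, Δλ = +1.3549, Δψ = +1.9401, q = Δφ/Δψ = 0.7309 → d_rh = R√(Δφ²+q²Δλ²) = 11016.2 km
Excess = (11016.2 − 10700.0) / 10700.0 = 316.2 / 10700.0 = 2.96% ≈ 3.0%

3.0%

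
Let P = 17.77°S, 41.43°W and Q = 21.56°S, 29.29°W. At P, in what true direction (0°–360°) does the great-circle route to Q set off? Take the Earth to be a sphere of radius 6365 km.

110.3°

N = sin Δλ·cos φ₂ = +0.1956;  D = cos φ₁ sin φ₂ − sin φ₁ cos φ₂ cos Δλ = -0.0724
initial course = atan2(N, D) = 110.33°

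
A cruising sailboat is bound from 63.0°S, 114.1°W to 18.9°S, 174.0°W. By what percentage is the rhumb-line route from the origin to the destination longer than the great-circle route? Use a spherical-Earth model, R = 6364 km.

Great circle: σ = 1.0426 rad → d_gc = Rσ = 6634.8 km
Rhumb: Δφ = +0.7697, Δλ = -1.0455, Δψ = +1.0908, q = Δφ/Δψ = 0.7056 → d_rh = R√(Δφ²+q²Δλ²) = 6784.9 km
Excess = (6784.9 − 6634.8) / 6634.8 = 150.1 / 6634.8 = 2.26% ≈ 2.3%

2.3%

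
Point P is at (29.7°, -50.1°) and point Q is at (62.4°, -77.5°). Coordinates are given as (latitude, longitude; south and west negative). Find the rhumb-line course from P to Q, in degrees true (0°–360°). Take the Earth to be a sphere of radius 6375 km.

330.9°

Meridional parts: M(φ₁)=+0.5433, M(φ₂)=+1.4040 → ΔM = +0.8607;  Δλ = -0.4782 rad
tan C = Δλ / ΔM = -0.5556 → C = 330.94°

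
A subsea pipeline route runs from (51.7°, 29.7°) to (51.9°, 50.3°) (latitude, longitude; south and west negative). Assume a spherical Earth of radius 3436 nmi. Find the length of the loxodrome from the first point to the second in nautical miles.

764 nmi

Δψ = ln[tan(π/4+φ₂/2)/tan(π/4+φ₁/2)] = +0.0056;  Δφ = +0.0035 rad,  Δλ = +0.3595 rad
q = Δφ/Δψ = 0.6184
d = R·√(Δφ² + q²Δλ²) = 3436·0.22237 = 764 nmi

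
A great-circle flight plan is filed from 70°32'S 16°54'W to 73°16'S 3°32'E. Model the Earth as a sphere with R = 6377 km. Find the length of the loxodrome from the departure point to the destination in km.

Rhumb course C = atan2(Δλ, Δψ) with Δψ = ln[tan(π/4+φ₂/2)/tan(π/4+φ₁/2)] = -0.1538, Δλ = +0.3566 → C = 113.33°
d = R·|Δφ| / |cos C| = 6377·0.04771 / 0.39610 = 768 km

768 km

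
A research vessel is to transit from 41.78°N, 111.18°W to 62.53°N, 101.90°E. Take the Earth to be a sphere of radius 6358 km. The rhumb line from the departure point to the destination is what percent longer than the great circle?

Great circle: σ = 1.2630 rad → d_gc = Rσ = 8030.4 km
Rhumb: Δφ = +0.3622, Δλ = -2.5642, Δψ = +0.6049, q = Δφ/Δψ = 0.5987 → d_rh = R√(Δφ²+q²Δλ²) = 10029.6 km
Excess = (10029.6 − 8030.4) / 8030.4 = 1999.2 / 8030.4 = 24.90% ≈ 24.9%

24.9%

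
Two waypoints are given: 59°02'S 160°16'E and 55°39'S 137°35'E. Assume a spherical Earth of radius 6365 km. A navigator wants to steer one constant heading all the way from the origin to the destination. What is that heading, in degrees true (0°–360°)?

Meridional parts: M(φ₁)=-1.2837, M(φ₂)=-1.1742 → ΔM = +0.1095;  Δλ = -0.3959 rad
tan C = Δλ / ΔM = -3.6148 → C = 285.46°

285.5°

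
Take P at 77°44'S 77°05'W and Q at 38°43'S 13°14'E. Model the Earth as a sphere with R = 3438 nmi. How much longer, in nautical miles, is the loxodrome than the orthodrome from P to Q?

Great circle: cos σ = sin φ₁ sin φ₂ + cos φ₁ cos φ₂ cos Δλ,  σ = 0.9144 rad → d_gc = 3143.7 nmi
Rhumb line: Δψ = +1.4967, q = Δφ/Δψ = 0.4550, d_rh = R√(Δφ²+q²Δλ²) = 3400.1 nmi
Excess = 3400.1 − 3143.7 = 256.4 ≈ 256 nmi

256 nmi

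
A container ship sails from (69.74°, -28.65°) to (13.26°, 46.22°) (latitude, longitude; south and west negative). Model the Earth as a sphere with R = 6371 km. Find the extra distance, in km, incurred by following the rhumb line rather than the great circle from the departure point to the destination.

311 km

Great circle: cos σ = sin φ₁ sin φ₂ + cos φ₁ cos φ₂ cos Δλ,  σ = 1.2628 rad → d_gc = 8045.3 km
Rhumb line: Δψ = -1.4887, q = Δφ/Δψ = 0.6622, d_rh = R√(Δφ²+q²Δλ²) = 8356.5 km
Excess = 8356.5 − 8045.3 = 311.2 ≈ 311 km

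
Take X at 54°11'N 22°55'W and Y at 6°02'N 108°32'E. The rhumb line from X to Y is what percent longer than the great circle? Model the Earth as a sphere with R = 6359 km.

Great circle: σ = 1.8755 rad → d_gc = Rσ = 11926.2 km
Rhumb: Δφ = -0.8404, Δλ = +2.2942, Δψ = -1.0241, q = Δφ/Δψ = 0.8206 → d_rh = R√(Δφ²+q²Δλ²) = 13109.9 km
Excess = (13109.9 − 11926.2) / 11926.2 = 1183.7 / 11926.2 = 9.93% ≈ 9.9%

9.9%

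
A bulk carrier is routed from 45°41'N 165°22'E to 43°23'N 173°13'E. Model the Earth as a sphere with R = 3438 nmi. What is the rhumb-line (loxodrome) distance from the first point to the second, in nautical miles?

Δψ = ln[tan(π/4+φ₂/2)/tan(π/4+φ₁/2)] = -0.0563;  Δφ = -0.0401 rad,  Δλ = +0.1370 rad
q = Δφ/Δψ = 0.7127
d = R·√(Δφ² + q²Δλ²) = 3438·0.10558 = 363 nmi

363 nmi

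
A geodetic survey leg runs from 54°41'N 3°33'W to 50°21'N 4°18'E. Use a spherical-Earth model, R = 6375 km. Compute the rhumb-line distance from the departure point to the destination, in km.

Δψ = ln[tan(π/4+φ₂/2)/tan(π/4+φ₁/2)] = -0.1244;  Δφ = -0.0756 rad,  Δλ = +0.1370 rad
q = Δφ/Δψ = 0.6079
d = R·√(Δφ² + q²Δλ²) = 6375·0.11250 = 717 km

717 km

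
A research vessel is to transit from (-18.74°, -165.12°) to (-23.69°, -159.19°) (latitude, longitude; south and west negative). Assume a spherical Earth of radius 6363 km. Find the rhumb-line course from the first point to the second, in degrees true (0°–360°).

131.9°

Meridional parts: M(φ₁)=-0.3331, M(φ₂)=-0.4258 → ΔM = -0.0927;  Δλ = +0.1035 rad
tan C = Δλ / ΔM = -1.1163 → C = 131.85°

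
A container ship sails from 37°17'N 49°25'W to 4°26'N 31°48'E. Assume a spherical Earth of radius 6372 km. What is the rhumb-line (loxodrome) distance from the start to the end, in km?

9059 km

Rhumb course C = atan2(Δλ, Δψ) with Δψ = ln[tan(π/4+φ₂/2)/tan(π/4+φ₁/2)] = -0.6247, Δλ = +1.4175 → C = 113.78°
d = R·|Δφ| / |cos C| = 6372·0.57334 / 0.40330 = 9059 km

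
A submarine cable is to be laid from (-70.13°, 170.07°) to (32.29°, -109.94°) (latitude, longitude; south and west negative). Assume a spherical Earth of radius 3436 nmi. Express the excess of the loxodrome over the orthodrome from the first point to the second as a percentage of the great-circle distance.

2.0%

Great circle: σ = 2.0403 rad → d_gc = Rσ = 7010.5 nmi
Rhumb: Δφ = +1.7876, Δλ = +1.3961, Δψ = +2.3381, q = Δφ/Δψ = 0.7645 → d_rh = R√(Δφ²+q²Δλ²) = 7153.7 nmi
Excess = (7153.7 − 7010.5) / 7010.5 = 143.2 / 7010.5 = 2.04% ≈ 2.0%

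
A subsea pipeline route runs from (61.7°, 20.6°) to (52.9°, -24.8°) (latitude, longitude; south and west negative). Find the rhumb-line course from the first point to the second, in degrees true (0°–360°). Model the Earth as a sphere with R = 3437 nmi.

250.2°

Δψ = ln[tan(π/4+φ₂/2)/tan(π/4+φ₁/2)] = -0.2860
Δλ = -0.7924 rad (taken the short way round)
course = atan2(Δλ, Δψ) = 250.16°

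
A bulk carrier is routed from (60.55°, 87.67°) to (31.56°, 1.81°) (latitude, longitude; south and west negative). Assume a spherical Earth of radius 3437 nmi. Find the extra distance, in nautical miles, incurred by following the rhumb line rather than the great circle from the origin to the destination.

Great circle: cos σ = sin φ₁ sin φ₂ + cos φ₁ cos φ₂ cos Δλ,  σ = 1.0633 rad → d_gc = 3654.5 nmi
Rhumb line: Δψ = -0.7553, q = Δφ/Δψ = 0.6699, d_rh = R√(Δφ²+q²Δλ²) = 3863.7 nmi
Excess = 3863.7 − 3654.5 = 209.2 ≈ 209 nmi

209 nmi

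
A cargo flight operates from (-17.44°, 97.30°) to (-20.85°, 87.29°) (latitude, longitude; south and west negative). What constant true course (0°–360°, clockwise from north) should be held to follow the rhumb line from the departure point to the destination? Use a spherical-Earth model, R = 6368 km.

Δψ = ln[tan(π/4+φ₂/2)/tan(π/4+φ₁/2)] = -0.0630
Δλ = -0.1747 rad (taken the short way round)
course = atan2(Δλ, Δψ) = 250.17°

250.2°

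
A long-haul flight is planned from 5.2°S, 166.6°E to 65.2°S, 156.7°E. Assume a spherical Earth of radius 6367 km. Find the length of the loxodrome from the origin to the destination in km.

6716 km

Rhumb course C = atan2(Δλ, Δψ) with Δψ = ln[tan(π/4+φ₂/2)/tan(π/4+φ₁/2)] = -1.4239, Δλ = -0.1728 → C = 186.92°
d = R·|Δφ| / |cos C| = 6367·1.04720 / 0.99272 = 6716 km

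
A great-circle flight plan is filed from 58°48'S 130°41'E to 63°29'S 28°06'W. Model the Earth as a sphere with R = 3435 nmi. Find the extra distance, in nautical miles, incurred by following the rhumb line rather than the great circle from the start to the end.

Great circle: cos σ = sin φ₁ sin φ₂ + cos φ₁ cos φ₂ cos Δλ,  σ = 0.9887 rad → d_gc = 3396.2 nmi
Rhumb line: Δψ = -0.1697, q = Δφ/Δψ = 0.4816, d_rh = R√(Δφ²+q²Δλ²) = 4593.4 nmi
Excess = 4593.4 − 3396.2 = 1197.2 ≈ 1197 nmi

1197 nmi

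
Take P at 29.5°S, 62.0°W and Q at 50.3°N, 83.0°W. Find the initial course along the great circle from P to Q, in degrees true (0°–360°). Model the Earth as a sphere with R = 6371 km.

N = sin Δλ·cos φ₂ = -0.2289;  D = cos φ₁ sin φ₂ − sin φ₁ cos φ₂ cos Δλ = +0.9633
initial course = atan2(N, D) = 346.63°

346.6°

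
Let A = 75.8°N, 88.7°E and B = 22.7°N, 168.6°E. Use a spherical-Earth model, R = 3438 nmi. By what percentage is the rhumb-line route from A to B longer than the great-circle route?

5.4%

Great circle: σ = 1.1442 rad → d_gc = Rσ = 3933.7 nmi
Rhumb: Δφ = -0.9268, Δλ = +1.3945, Δψ = -1.6760, q = Δφ/Δψ = 0.5530 → d_rh = R√(Δφ²+q²Δλ²) = 4144.9 nmi
Excess = (4144.9 − 3933.7) / 3933.7 = 211.2 / 3933.7 = 5.37% ≈ 5.4%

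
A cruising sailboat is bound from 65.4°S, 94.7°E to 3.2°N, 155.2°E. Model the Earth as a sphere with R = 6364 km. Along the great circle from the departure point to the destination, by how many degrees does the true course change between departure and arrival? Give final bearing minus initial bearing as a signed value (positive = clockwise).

At departure: θ₁ = atan2(sin Δλ cos φ₂, cos φ₁ sin φ₂ − sin φ₁ cos φ₂ cos Δλ) = 61.58°
At arrival: θ₂ = atan2(sin Δλ cos φ₁, −cos φ₂ sin φ₁ + sin φ₂ cos φ₁ cos Δλ) = 21.51°
Δθ = θ₂ − θ₁ = -40.1°

-40.1°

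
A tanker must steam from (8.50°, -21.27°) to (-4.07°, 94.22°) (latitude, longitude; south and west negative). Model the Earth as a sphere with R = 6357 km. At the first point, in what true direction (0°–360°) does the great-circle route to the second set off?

90.4°

θ = atan2( sin Δλ·cos φ₂ ,  cos φ₁ sin φ₂ − sin φ₁ cos φ₂ cos Δλ )
  = atan2(+0.9004, -0.0067) = 90.43°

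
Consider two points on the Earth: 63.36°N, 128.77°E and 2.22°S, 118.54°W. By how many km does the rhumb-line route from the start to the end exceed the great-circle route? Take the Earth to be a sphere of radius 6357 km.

Great circle: cos σ = sin φ₁ sin φ₂ + cos φ₁ cos φ₂ cos Δλ,  σ = 1.7798 rad → d_gc = 11314.0 km
Rhumb line: Δψ = -1.4795, q = Δφ/Δψ = 0.7736, d_rh = R√(Δφ²+q²Δλ²) = 12104.0 km
Excess = 12104.0 − 11314.0 = 790.0 ≈ 790 km

790 km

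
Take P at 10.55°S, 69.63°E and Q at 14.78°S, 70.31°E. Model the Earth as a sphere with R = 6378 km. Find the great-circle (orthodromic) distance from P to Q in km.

477 km

cos σ = sin φ₁ sin φ₂ + cos φ₁ cos φ₂ cos Δλ
      = sin(-10.55°)sin(-14.78°) + cos(-10.55°)cos(-14.78°)cos(0.68°) = 0.9972
σ = 4.282° → d = Rσ = 6378·0.07473 = 477 km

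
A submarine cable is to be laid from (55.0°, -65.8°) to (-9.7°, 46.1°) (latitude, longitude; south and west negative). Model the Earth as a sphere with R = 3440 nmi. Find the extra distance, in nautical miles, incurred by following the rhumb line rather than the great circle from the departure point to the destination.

292 nmi

Great circle: cos σ = sin φ₁ sin φ₂ + cos φ₁ cos φ₂ cos Δλ,  σ = 1.9272 rad → d_gc = 6629.5 nmi
Rhumb line: Δψ = -1.3243, q = Δφ/Δψ = 0.8527, d_rh = R√(Δφ²+q²Δλ²) = 6921.4 nmi
Excess = 6921.4 − 6629.5 = 291.9 ≈ 292 nmi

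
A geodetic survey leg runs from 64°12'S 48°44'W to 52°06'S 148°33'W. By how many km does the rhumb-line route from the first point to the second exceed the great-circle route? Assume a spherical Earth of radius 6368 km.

569 km

Great circle: cos σ = sin φ₁ sin φ₂ + cos φ₁ cos φ₂ cos Δλ,  σ = 0.8435 rad → d_gc = 5371.5 km
Rhumb line: Δψ = +0.4049, q = Δφ/Δψ = 0.5216, d_rh = R√(Δφ²+q²Δλ²) = 5940.5 km
Excess = 5940.5 − 5371.5 = 569.0 ≈ 569 km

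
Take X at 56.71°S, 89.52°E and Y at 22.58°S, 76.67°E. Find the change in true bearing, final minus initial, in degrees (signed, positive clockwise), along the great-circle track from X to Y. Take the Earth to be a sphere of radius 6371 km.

+8.6°

Initial bearing θ₁ = atan2(sin Δλ cos φ₂, cos φ₁ sin φ₂ − sin φ₁ cos φ₂ cos Δλ) = 339.24°
Final bearing θ₂ = (initial bearing from the destination back to the start) + 180° = 347.84°
Δθ = θ₂ − θ₁ = +8.6°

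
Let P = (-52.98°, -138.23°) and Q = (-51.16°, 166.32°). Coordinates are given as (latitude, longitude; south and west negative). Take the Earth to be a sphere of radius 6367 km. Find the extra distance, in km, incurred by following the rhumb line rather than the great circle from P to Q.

Great circle: cos σ = sin φ₁ sin φ₂ + cos φ₁ cos φ₂ cos Δλ,  σ = 0.5808 rad → d_gc = 3697.8 km
Rhumb line: Δψ = +0.0517, q = Δφ/Δψ = 0.6146, d_rh = R√(Δφ²+q²Δλ²) = 3792.4 km
Excess = 3792.4 − 3697.8 = 94.6 ≈ 95 km

95 km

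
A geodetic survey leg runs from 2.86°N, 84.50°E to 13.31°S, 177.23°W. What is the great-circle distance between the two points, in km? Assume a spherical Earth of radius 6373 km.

Haversine: a = sin²(Δφ/2)+cos φ₁ cos φ₂ sin²(Δλ/2) = 0.57564;  σ = 2·atan2(√a,√(1−a))
σ = 98.702° → d = Rσ = 6373·1.72267 = 10979 km

10979 km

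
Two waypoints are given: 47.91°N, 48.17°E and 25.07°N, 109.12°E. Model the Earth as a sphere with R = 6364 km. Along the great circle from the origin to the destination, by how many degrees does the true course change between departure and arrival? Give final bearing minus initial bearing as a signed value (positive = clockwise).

At departure: θ₁ = atan2(sin Δλ cos φ₂, cos φ₁ sin φ₂ − sin φ₁ cos φ₂ cos Δλ) = 93.06°
At arrival: θ₂ = atan2(sin Δλ cos φ₁, −cos φ₂ sin φ₁ + sin φ₂ cos φ₁ cos Δλ) = 132.36°
Δθ = θ₂ − θ₁ = +39.3°

+39.3°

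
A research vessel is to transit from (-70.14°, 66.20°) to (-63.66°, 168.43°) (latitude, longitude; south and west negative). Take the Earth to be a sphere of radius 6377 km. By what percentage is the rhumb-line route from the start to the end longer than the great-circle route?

Great circle: σ = 0.6250 rad → d_gc = Rσ = 3985.8 km
Rhumb: Δφ = +0.1131, Δλ = +1.7843, Δψ = +0.2901, q = Δφ/Δψ = 0.3898 → d_rh = R√(Δφ²+q²Δλ²) = 4493.6 km
Excess = (4493.6 − 3985.8) / 3985.8 = 507.8 / 3985.8 = 12.74% ≈ 12.7%

12.7%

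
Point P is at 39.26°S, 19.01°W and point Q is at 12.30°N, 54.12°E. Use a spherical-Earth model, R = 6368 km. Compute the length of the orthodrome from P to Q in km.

9463 km

cos σ = sin φ₁ sin φ₂ + cos φ₁ cos φ₂ cos Δλ
      = sin(-39.26°)sin(12.30°) + cos(-39.26°)cos(12.30°)cos(73.13°) = 0.0847
σ = 85.140° → d = Rσ = 6368·1.48597 = 9463 km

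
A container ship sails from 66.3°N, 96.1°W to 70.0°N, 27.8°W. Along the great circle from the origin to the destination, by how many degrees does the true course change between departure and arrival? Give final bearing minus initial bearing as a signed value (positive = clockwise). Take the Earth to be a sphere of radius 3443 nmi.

At departure: θ₁ = atan2(sin Δλ cos φ₂, cos φ₁ sin φ₂ − sin φ₁ cos φ₂ cos Δλ) = 50.51°
At arrival: θ₂ = atan2(sin Δλ cos φ₁, −cos φ₂ sin φ₁ + sin φ₂ cos φ₁ cos Δλ) = 114.92°
Δθ = θ₂ − θ₁ = +64.4°

+64.4°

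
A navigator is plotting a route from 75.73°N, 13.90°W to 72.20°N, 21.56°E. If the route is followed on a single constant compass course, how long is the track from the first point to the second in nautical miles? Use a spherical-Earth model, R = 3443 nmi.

623 nmi

Rhumb course C = atan2(Δλ, Δψ) with Δψ = ln[tan(π/4+φ₂/2)/tan(π/4+φ₁/2)] = -0.2239, Δλ = +0.6189 → C = 109.89°
d = R·|Δφ| / |cos C| = 3443·0.06161 / 0.34025 = 623 nmi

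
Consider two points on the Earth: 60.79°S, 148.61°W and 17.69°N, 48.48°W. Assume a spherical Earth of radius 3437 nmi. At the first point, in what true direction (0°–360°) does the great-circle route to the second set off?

89.9°

θ = atan2( sin Δλ·cos φ₂ ,  cos φ₁ sin φ₂ − sin φ₁ cos φ₂ cos Δλ )
  = atan2(+0.9379, +0.0020) = 89.88°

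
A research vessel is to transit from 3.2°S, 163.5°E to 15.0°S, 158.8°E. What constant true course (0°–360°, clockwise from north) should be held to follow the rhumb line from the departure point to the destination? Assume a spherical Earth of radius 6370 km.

201.4°

Meridional parts: M(φ₁)=-0.0559, M(φ₂)=-0.2648 → ΔM = -0.2090;  Δλ = -0.0820 rad
tan C = Δλ / ΔM = +0.3926 → C = 201.43°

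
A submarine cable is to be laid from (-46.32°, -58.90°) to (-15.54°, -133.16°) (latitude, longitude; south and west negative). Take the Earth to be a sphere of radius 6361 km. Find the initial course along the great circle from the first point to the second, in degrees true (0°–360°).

θ = atan2( sin Δλ·cos φ₂ ,  cos φ₁ sin φ₂ − sin φ₁ cos φ₂ cos Δλ )
  = atan2(-0.9273, +0.0040) = 270.25°

270.2°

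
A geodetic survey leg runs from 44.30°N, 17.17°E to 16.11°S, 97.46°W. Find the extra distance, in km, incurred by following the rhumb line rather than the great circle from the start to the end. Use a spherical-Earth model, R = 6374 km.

Great circle: cos σ = sin φ₁ sin φ₂ + cos φ₁ cos φ₂ cos Δλ,  σ = 2.0719 rad → d_gc = 13206.0 km
Rhumb line: Δψ = -1.1492, q = Δφ/Δψ = 0.9175, d_rh = R√(Δφ²+q²Δλ²) = 13493.0 km
Excess = 13493.0 − 13206.0 = 287.0 ≈ 287 km

287 km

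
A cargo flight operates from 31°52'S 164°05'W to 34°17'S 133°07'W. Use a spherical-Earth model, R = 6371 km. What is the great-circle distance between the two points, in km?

2887 km

cos σ = sin φ₁ sin φ₂ + cos φ₁ cos φ₂ cos Δλ
      = sin(-31.87°)sin(-34.28°) + cos(-31.87°)cos(-34.28°)cos(30.97°) = 0.8991
σ = 25.961° → d = Rσ = 6371·0.45311 = 2887 km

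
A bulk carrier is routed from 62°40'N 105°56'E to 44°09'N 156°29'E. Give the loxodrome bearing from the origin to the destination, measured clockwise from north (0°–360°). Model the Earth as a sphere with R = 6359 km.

122.1°

Δψ = ln[tan(π/4+φ₂/2)/tan(π/4+φ₁/2)] = -0.5535
Δλ = +0.8823 rad (taken the short way round)
course = atan2(Δλ, Δψ) = 122.10°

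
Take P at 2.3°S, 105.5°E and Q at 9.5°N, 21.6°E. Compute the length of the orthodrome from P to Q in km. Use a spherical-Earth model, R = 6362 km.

cos σ = sin φ₁ sin φ₂ + cos φ₁ cos φ₂ cos Δλ
      = sin(-2.30°)sin(9.50°) + cos(-2.30°)cos(9.50°)cos(-83.90°) = 0.0981
σ = 84.370° → d = Rσ = 6362·1.47254 = 9368 km

9368 km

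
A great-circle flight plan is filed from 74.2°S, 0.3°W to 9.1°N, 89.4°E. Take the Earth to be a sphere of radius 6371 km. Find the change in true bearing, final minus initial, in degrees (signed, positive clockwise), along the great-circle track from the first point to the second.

At departure: θ₁ = atan2(sin Δλ cos φ₂, cos φ₁ sin φ₂ − sin φ₁ cos φ₂ cos Δλ) = 87.21°
At arrival: θ₂ = atan2(sin Δλ cos φ₁, −cos φ₂ sin φ₁ + sin φ₂ cos φ₁ cos Δλ) = 15.99°
Δθ = θ₂ − θ₁ = -71.2°

-71.2°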